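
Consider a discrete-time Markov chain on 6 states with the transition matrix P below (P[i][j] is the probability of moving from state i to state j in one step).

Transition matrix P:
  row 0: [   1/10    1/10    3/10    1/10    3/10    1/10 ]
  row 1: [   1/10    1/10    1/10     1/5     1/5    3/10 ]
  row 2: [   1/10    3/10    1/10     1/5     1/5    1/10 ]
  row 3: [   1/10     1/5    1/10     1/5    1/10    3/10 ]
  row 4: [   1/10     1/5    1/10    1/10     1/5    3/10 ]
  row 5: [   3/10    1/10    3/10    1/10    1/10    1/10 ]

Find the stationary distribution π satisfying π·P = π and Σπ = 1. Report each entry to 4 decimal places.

Balance equations π_j = Σ_i π_i·P[i][j]:
  π_0 = 1/10·π_0 + 1/10·π_1 + 1/10·π_2 + 1/10·π_3 + 1/10·π_4 + 3/10·π_5
  π_1 = 1/10·π_0 + 1/10·π_1 + 3/10·π_2 + 1/5·π_3 + 1/5·π_4 + 1/10·π_5
  π_2 = 3/10·π_0 + 1/10·π_1 + 1/10·π_2 + 1/10·π_3 + 1/10·π_4 + 3/10·π_5
  π_3 = 1/10·π_0 + 1/5·π_1 + 1/5·π_2 + 1/5·π_3 + 1/10·π_4 + 1/10·π_5
  π_4 = 3/10·π_0 + 1/5·π_1 + 1/5·π_2 + 1/10·π_3 + 1/5·π_4 + 1/10·π_5
  normalize: π_0 + π_1 + π_2 + π_3 + π_4 + π_5 = 1
Solving the linear system gives exactly π = [45/322, 589/3542, 27/161, 75/506, 635/3542, 32/161].

π = [0.1398, 0.1663, 0.1677, 0.1482, 0.1793, 0.1988]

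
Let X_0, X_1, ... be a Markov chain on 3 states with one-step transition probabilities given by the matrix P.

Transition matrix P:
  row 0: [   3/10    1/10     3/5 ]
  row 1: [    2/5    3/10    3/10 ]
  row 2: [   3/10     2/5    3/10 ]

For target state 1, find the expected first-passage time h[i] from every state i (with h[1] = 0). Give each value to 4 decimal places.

First-step conditioning: h[1] = 0; for i ≠ 1, h[i] = 1 + Σ_k P[i][k]·h[k].
  h[0] = 1 + 3/10·h[0] + 3/5·h[2]
  h[2] = 1 + 3/10·h[0] + 3/10·h[2]
Solving the 2×2 linear system over states ≠ 1 gives exactly h = [130/31, 0, 100/31] (h[1] = 0 is the target).

h = [4.1935, 0.0000, 3.2258]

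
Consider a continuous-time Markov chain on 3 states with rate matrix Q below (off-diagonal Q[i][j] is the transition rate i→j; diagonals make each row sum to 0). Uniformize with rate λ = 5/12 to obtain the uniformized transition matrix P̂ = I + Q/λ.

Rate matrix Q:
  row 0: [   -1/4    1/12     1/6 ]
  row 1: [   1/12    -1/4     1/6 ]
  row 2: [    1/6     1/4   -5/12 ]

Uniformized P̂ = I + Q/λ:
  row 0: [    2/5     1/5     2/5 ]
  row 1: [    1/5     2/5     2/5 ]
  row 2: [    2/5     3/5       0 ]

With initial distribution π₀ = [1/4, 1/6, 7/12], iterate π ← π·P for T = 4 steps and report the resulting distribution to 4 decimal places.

π = [0.3189, 0.3877, 0.2933]

t=0: π = [0.2500, 0.1667, 0.5833]
t=1: π = [0.3667, 0.4667, 0.1667]
t=2: π = [0.3067, 0.3600, 0.3333]
t=3: π = [0.3280, 0.4053, 0.2667]
t=4: π = [0.3189, 0.3877, 0.2933]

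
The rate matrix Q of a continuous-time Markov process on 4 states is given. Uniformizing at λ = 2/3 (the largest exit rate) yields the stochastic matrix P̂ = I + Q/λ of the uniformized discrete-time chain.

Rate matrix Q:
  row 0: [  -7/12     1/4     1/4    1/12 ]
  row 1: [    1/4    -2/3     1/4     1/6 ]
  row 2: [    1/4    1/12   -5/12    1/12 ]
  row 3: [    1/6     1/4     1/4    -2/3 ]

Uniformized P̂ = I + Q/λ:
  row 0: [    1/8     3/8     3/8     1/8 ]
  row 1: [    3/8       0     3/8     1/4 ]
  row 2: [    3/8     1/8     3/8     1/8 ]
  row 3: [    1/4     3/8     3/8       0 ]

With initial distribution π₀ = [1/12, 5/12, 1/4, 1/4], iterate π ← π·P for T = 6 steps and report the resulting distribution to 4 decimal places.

π = [0.2864, 0.2049, 0.3750, 0.1337]

t=0: π = [0.0833, 0.4167, 0.2500, 0.2500]
t=1: π = [0.3229, 0.1563, 0.3750, 0.1458]
t=2: π = [0.2760, 0.2227, 0.3750, 0.1263]
t=3: π = [0.2902, 0.1978, 0.3750, 0.1370]
t=4: π = [0.2853, 0.2071, 0.3750, 0.1326]
t=5: π = [0.2871, 0.2036, 0.3750, 0.1343]
t=6: π = [0.2864, 0.2049, 0.3750, 0.1337]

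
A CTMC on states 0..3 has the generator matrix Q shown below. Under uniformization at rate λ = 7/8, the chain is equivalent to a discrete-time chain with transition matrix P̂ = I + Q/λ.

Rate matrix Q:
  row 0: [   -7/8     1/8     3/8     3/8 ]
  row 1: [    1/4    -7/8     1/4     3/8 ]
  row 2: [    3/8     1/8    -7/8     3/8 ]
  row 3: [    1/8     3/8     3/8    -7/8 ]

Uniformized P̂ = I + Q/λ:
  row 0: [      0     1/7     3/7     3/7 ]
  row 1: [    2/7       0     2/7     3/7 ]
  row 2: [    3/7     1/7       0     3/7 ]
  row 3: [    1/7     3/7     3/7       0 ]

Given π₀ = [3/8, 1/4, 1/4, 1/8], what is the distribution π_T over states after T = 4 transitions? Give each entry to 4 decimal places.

π = [0.2153, 0.2059, 0.2848, 0.2941]

t=0: π = [0.3750, 0.2500, 0.2500, 0.1250]
t=1: π = [0.1964, 0.1429, 0.2857, 0.3750]
t=2: π = [0.2168, 0.2296, 0.2857, 0.2679]
t=3: π = [0.2263, 0.1866, 0.2733, 0.3138]
t=4: π = [0.2153, 0.2059, 0.2848, 0.2941]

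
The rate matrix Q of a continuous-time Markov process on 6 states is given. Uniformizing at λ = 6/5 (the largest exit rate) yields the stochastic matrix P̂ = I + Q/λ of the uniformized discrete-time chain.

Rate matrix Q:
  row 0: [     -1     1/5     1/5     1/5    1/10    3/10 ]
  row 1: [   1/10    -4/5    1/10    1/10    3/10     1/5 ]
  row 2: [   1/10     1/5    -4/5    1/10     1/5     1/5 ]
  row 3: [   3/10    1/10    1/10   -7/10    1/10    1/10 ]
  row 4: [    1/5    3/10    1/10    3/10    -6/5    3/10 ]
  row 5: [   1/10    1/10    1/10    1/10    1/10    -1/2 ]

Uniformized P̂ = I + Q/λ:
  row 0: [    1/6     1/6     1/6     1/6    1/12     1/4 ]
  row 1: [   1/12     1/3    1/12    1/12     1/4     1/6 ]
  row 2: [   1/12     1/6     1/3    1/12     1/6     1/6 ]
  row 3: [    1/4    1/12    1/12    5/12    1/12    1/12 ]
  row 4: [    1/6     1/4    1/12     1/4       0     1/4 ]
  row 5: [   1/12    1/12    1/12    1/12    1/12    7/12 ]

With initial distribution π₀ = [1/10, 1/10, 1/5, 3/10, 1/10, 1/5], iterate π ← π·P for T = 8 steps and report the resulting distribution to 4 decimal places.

π = [0.1319, 0.1646, 0.1258, 0.1695, 0.1119, 0.2962]

t=0: π = [0.1000, 0.1000, 0.2000, 0.3000, 0.1000, 0.2000]
t=1: π = [0.1500, 0.1500, 0.1417, 0.2083, 0.1083, 0.2417]
t=2: π = [0.1396, 0.1632, 0.1313, 0.1833, 0.1111, 0.2715]
t=3: π = [0.1348, 0.1652, 0.1278, 0.1746, 0.1122, 0.2854]
t=4: π = [0.1330, 0.1652, 0.1265, 0.1715, 0.1122, 0.2916]
t=5: π = [0.1323, 0.1650, 0.1260, 0.1703, 0.1121, 0.2943]
t=6: π = [0.1321, 0.1648, 0.1259, 0.1698, 0.1120, 0.2955]
t=7: π = [0.1320, 0.1647, 0.1258, 0.1696, 0.1120, 0.2960]
t=8: π = [0.1319, 0.1646, 0.1258, 0.1695, 0.1119, 0.2962]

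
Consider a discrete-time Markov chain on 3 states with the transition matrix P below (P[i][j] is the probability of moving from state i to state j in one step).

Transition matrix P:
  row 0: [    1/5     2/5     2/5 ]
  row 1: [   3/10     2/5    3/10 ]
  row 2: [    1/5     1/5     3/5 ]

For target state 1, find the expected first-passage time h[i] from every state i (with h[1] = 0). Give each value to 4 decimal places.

h = [3.3333, 0.0000, 4.1667]

First-step conditioning: h[1] = 0; for i ≠ 1, h[i] = 1 + Σ_k P[i][k]·h[k].
  h[0] = 1 + 1/5·h[0] + 2/5·h[2]
  h[2] = 1 + 1/5·h[0] + 3/5·h[2]
Solving the 2×2 linear system over states ≠ 1 gives exactly h = [10/3, 0, 25/6] (h[1] = 0 is the target).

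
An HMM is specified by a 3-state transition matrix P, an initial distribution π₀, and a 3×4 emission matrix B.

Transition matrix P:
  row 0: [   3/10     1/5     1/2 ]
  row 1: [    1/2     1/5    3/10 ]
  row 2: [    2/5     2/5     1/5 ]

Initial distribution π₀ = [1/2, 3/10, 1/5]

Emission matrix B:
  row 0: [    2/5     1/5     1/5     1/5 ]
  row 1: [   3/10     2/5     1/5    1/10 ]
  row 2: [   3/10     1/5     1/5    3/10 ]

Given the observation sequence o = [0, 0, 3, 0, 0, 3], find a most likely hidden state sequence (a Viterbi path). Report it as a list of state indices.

path = [0, 0, 2, 1, 0, 2]

t=0: δ = [2.000e-01, 9.000e-02, 6.000e-02]  (obs o_0=0)
t=1: δ = [2.400e-02, 1.200e-02, 3.000e-02]  ψ = [0, 0, 0]  (obs o_1=0)
t=2: δ = [2.400e-03, 1.200e-03, 3.600e-03]  ψ = [2, 2, 0]  (obs o_2=3)
t=3: δ = [5.760e-04, 4.320e-04, 3.600e-04]  ψ = [2, 2, 0]  (obs o_3=0)
t=4: δ = [8.640e-05, 4.320e-05, 8.640e-05]  ψ = [1, 2, 0]  (obs o_4=0)
t=5: δ = [6.912e-06, 3.456e-06, 1.296e-05]  ψ = [2, 2, 0]  (obs o_5=3)
backtrack: best end state = 2; path = [0, 0, 2, 1, 0, 2]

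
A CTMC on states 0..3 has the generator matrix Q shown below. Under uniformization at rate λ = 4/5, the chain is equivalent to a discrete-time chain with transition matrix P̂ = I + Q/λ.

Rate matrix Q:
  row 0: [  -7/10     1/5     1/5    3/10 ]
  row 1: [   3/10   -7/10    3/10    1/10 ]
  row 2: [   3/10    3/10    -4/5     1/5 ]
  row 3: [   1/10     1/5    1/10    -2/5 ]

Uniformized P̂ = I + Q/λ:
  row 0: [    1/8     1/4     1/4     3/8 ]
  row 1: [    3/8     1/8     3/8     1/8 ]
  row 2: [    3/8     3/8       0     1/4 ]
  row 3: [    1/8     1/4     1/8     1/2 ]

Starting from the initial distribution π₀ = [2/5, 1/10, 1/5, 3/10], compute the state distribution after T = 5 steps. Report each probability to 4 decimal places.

π = [0.2337, 0.2435, 0.1911, 0.3317]

t=0: π = [0.4000, 0.1000, 0.2000, 0.3000]
t=1: π = [0.2000, 0.2625, 0.1750, 0.3625]
t=2: π = [0.2344, 0.2391, 0.1938, 0.3328]
t=3: π = [0.2332, 0.2443, 0.1898, 0.3326]
t=4: π = [0.2335, 0.2432, 0.1915, 0.3318]
t=5: π = [0.2337, 0.2435, 0.1911, 0.3317]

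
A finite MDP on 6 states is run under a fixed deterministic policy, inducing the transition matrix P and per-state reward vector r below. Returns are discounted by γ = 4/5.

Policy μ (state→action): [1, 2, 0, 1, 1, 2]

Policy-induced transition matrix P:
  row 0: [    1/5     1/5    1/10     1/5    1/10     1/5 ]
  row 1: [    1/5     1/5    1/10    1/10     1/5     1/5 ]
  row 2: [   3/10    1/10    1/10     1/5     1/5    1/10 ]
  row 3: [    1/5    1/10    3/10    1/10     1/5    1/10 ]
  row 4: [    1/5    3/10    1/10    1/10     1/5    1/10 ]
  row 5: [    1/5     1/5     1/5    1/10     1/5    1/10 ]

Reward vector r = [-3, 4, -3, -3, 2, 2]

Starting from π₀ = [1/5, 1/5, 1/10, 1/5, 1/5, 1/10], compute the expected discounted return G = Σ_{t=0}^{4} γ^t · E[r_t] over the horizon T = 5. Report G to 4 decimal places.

t=0: π = [0.2000, 0.2000, 0.1000, 0.2000, 0.2000, 0.1000], E[r] = -0.1000, γ^t·E[r] = -0.100000, running G = -0.100000
t=1: π = [0.2100, 0.1900, 0.1500, 0.1300, 0.1800, 0.1400], E[r] = -0.0700, γ^t·E[r] = -0.056000, running G = -0.156000
t=2: π = [0.2150, 0.1900, 0.1400, 0.1360, 0.1790, 0.1400], E[r] = -0.0750, γ^t·E[r] = -0.048000, running G = -0.204000
t=3: π = [0.2140, 0.1903, 0.1412, 0.1355, 0.1785, 0.1405], E[r] = -0.0729, γ^t·E[r] = -0.037325, running G = -0.241325
t=4: π = [0.2141, 0.1902, 0.1412, 0.1355, 0.1786, 0.1404], E[r] = -0.0736, γ^t·E[r] = -0.030142, running G = -0.271467

G = -0.2715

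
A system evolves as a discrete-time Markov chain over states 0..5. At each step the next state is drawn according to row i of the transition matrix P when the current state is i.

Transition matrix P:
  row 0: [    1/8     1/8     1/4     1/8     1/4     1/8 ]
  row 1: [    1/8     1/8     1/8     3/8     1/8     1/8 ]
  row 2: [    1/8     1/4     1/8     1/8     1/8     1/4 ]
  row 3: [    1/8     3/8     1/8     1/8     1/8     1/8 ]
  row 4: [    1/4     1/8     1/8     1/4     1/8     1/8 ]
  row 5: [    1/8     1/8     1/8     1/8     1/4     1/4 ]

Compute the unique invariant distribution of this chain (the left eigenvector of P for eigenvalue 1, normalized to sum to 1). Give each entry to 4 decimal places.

π = [0.1454, 0.1912, 0.1432, 0.1933, 0.1636, 0.1633]

Balance equations π_j = Σ_i π_i·P[i][j]:
  π_0 = 1/8·π_0 + 1/8·π_1 + 1/8·π_2 + 1/8·π_3 + 1/4·π_4 + 1/8·π_5
  π_1 = 1/8·π_0 + 1/8·π_1 + 1/4·π_2 + 3/8·π_3 + 1/8·π_4 + 1/8·π_5
  π_2 = 1/4·π_0 + 1/8·π_1 + 1/8·π_2 + 1/8·π_3 + 1/8·π_4 + 1/8·π_5
  π_3 = 1/8·π_0 + 3/8·π_1 + 1/8·π_2 + 1/8·π_3 + 1/4·π_4 + 1/8·π_5
  π_4 = 1/4·π_0 + 1/8·π_1 + 1/8·π_2 + 1/8·π_3 + 1/8·π_4 + 1/4·π_5
  normalize: π_0 + π_1 + π_2 + π_3 + π_4 + π_5 = 1
Solving the linear system gives exactly π = [513/3527, 3372/17635, 505/3527, 3408/17635, 577/3527, 576/3527].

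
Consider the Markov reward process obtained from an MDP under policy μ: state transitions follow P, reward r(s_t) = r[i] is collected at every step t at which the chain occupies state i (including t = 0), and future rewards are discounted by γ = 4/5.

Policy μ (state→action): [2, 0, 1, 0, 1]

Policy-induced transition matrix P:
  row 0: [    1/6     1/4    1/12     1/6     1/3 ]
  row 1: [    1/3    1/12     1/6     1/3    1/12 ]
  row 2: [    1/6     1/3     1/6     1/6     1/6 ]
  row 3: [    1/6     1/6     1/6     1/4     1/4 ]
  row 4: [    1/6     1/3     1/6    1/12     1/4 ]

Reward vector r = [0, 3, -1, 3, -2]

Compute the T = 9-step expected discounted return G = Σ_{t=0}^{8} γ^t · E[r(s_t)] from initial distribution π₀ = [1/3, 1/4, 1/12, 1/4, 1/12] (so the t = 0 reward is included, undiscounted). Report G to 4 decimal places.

G = 3.5615

t=0: π = [0.3333, 0.2500, 0.0833, 0.2500, 0.0833], E[r] = 1.2500, γ^t·E[r] = 1.250000, running G = 1.250000
t=1: π = [0.2083, 0.2014, 0.1389, 0.2222, 0.2292], E[r] = 0.6736, γ^t·E[r] = 0.538889, running G = 1.788889
t=2: π = [0.2002, 0.2286, 0.1493, 0.1997, 0.2222], E[r] = 0.6910, γ^t·E[r] = 0.442222, running G = 2.231111
t=3: π = [0.2048, 0.2262, 0.1500, 0.2029, 0.2161], E[r] = 0.7051, γ^t·E[r] = 0.360988, running G = 2.592099
t=4: π = [0.2044, 0.2259, 0.1496, 0.2033, 0.2169], E[r] = 0.7042, γ^t·E[r] = 0.288428, running G = 2.880527
t=5: π = [0.2043, 0.2259, 0.1496, 0.2032, 0.2169], E[r] = 0.7039, γ^t·E[r] = 0.230666, running G = 3.111193
t=6: π = [0.2043, 0.2260, 0.1496, 0.2032, 0.2169], E[r] = 0.7040, γ^t·E[r] = 0.184542, running G = 3.295735
t=7: π = [0.2043, 0.2260, 0.1496, 0.2032, 0.2169], E[r] = 0.7040, γ^t·E[r] = 0.147634, running G = 3.443369
t=8: π = [0.2043, 0.2260, 0.1496, 0.2032, 0.2169], E[r] = 0.7040, γ^t·E[r] = 0.118107, running G = 3.561476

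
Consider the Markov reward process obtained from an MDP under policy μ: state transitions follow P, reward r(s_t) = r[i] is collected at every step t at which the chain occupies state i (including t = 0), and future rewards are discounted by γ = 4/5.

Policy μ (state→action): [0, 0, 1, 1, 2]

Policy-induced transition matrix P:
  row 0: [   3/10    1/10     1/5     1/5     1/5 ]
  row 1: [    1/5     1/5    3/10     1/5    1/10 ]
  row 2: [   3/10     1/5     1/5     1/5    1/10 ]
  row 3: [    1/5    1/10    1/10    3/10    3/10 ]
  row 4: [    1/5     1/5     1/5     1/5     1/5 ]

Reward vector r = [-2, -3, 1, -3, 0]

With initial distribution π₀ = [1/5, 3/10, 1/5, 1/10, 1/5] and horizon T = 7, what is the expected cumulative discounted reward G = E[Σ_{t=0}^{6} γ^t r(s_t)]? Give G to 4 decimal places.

G = -5.5793

t=0: π = [0.2000, 0.3000, 0.2000, 0.1000, 0.2000], E[r] = -1.4000, γ^t·E[r] = -1.400000, running G = -1.400000
t=1: π = [0.2400, 0.1700, 0.2200, 0.2100, 0.1600], E[r] = -1.4000, γ^t·E[r] = -1.120000, running G = -2.520000
t=2: π = [0.2460, 0.1550, 0.1960, 0.2210, 0.1820], E[r] = -1.4240, γ^t·E[r] = -0.911360, running G = -3.431360
t=3: π = [0.2442, 0.1533, 0.1934, 0.2221, 0.1870], E[r] = -1.4212, γ^t·E[r] = -0.727654, running G = -4.159014
t=4: π = [0.2438, 0.1534, 0.1931, 0.2222, 0.1875], E[r] = -1.4211, γ^t·E[r] = -0.582099, running G = -4.741113
t=5: π = [0.2437, 0.1534, 0.1931, 0.2222, 0.1876], E[r] = -1.4211, γ^t·E[r] = -0.465677, running G = -5.206790
t=6: π = [0.2437, 0.1534, 0.1931, 0.2222, 0.1876], E[r] = -1.4211, γ^t·E[r] = -0.372542, running G = -5.579332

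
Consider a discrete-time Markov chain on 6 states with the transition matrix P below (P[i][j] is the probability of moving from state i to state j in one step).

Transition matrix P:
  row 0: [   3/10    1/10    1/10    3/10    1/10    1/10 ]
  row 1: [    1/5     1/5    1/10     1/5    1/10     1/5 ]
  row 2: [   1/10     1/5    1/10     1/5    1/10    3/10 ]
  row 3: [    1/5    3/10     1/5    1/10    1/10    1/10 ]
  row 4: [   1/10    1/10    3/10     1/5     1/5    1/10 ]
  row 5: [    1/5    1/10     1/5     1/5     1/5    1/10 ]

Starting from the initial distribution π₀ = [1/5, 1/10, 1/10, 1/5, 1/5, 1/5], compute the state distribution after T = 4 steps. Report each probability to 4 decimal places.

π = [0.1902, 0.1731, 0.1604, 0.1991, 0.1278, 0.1494]

t=0: π = [0.2000, 0.1000, 0.1000, 0.2000, 0.2000, 0.2000]
t=1: π = [0.1900, 0.1600, 0.1800, 0.2000, 0.1400, 0.1300]
t=2: π = [0.1870, 0.1740, 0.1610, 0.1990, 0.1270, 0.1520]
t=3: π = [0.1899, 0.1733, 0.1605, 0.1988, 0.1279, 0.1496]
t=4: π = [0.1902, 0.1731, 0.1604, 0.1991, 0.1278, 0.1494]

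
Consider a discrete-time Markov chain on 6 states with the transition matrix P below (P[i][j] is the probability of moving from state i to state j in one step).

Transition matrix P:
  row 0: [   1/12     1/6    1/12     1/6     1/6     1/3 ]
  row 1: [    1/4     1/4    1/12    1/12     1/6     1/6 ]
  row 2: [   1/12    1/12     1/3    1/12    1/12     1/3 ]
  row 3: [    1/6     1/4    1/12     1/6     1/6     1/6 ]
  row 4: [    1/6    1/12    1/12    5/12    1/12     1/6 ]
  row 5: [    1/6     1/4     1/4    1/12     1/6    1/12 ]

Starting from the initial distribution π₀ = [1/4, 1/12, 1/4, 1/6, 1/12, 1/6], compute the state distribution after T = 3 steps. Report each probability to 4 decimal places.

π = [0.1554, 0.1859, 0.1578, 0.1559, 0.1411, 0.2038]

t=0: π = [0.2500, 0.0833, 0.2500, 0.1667, 0.0833, 0.1667]
t=1: π = [0.1319, 0.1736, 0.1736, 0.1458, 0.1389, 0.2361]
t=2: π = [0.1557, 0.1869, 0.1661, 0.1528, 0.1406, 0.1979]
t=3: π = [0.1554, 0.1859, 0.1578, 0.1559, 0.1411, 0.2038]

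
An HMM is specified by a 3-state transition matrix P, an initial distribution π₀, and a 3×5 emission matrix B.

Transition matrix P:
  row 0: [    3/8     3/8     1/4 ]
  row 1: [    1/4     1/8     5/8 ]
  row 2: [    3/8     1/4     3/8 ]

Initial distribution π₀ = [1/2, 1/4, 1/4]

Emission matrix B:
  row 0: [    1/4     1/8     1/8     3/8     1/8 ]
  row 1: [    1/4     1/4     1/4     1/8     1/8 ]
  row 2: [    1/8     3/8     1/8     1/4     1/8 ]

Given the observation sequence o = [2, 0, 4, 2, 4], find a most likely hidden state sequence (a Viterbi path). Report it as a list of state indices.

t=0: δ = [6.250e-02, 6.250e-02, 3.125e-02]  (obs o_0=2)
t=1: δ = [5.859e-03, 5.859e-03, 4.883e-03]  ψ = [0, 0, 1]  (obs o_1=0)
t=2: δ = [2.747e-04, 2.747e-04, 4.578e-04]  ψ = [0, 0, 1]  (obs o_2=4)
t=3: δ = [2.146e-05, 2.861e-05, 2.146e-05]  ψ = [2, 2, 1]  (obs o_3=2)
t=4: δ = [1.006e-06, 1.006e-06, 2.235e-06]  ψ = [0, 0, 1]  (obs o_4=4)
backtrack: best end state = 2; path = [0, 1, 2, 1, 2]

path = [0, 1, 2, 1, 2]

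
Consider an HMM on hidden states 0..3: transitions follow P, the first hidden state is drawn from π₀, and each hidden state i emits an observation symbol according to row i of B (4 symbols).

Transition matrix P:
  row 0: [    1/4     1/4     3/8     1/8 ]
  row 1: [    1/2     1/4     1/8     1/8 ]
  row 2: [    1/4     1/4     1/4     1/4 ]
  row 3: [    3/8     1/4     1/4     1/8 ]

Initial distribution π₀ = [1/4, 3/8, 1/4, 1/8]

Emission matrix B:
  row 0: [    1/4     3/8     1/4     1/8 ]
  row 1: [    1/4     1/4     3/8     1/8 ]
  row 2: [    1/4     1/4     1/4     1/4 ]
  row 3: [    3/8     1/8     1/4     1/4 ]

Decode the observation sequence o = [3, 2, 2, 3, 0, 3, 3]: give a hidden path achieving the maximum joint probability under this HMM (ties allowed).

path = [2, 1, 0, 2, 3, 0, 2]

t=0: δ = [3.125e-02, 4.688e-02, 6.250e-02, 3.125e-02]  (obs o_0=3)
t=1: δ = [5.859e-03, 5.859e-03, 3.906e-03, 3.906e-03]  ψ = [1, 2, 2, 2]  (obs o_1=2)
t=2: δ = [7.324e-04, 5.493e-04, 5.493e-04, 2.441e-04]  ψ = [1, 0, 0, 2]  (obs o_2=2)
t=3: δ = [3.433e-05, 2.289e-05, 6.866e-05, 3.433e-05]  ψ = [1, 0, 0, 2]  (obs o_3=3)
t=4: δ = [4.292e-06, 4.292e-06, 4.292e-06, 6.437e-06]  ψ = [2, 2, 2, 2]  (obs o_4=0)
t=5: δ = [3.017e-07, 2.012e-07, 4.023e-07, 2.682e-07]  ψ = [3, 3, 0, 2]  (obs o_5=3)
t=6: δ = [1.257e-08, 1.257e-08, 2.829e-08, 2.515e-08]  ψ = [1, 2, 0, 2]  (obs o_6=3)
backtrack: best end state = 2; path = [2, 1, 0, 2, 3, 0, 2]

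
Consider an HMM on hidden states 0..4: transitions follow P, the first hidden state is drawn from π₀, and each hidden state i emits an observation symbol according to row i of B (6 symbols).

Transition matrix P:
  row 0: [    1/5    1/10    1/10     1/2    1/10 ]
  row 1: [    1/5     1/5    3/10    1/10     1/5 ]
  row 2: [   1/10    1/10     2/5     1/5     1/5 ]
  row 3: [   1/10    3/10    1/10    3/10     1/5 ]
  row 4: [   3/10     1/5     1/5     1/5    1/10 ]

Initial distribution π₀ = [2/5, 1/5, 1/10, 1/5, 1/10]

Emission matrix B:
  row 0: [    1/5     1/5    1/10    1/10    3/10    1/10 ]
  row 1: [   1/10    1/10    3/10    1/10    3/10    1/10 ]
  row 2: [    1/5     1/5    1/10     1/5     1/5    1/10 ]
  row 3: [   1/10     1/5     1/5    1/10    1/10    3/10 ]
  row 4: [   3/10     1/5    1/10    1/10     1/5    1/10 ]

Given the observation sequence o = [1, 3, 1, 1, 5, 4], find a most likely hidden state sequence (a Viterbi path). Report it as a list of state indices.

t=0: δ = [8.000e-02, 2.000e-02, 2.000e-02, 4.000e-02, 2.000e-02]  (obs o_0=1)
t=1: δ = [1.600e-03, 1.200e-03, 1.600e-03, 4.000e-03, 8.000e-04]  ψ = [0, 3, 0, 0, 0]  (obs o_1=3)
t=2: δ = [8.000e-05, 1.200e-04, 1.280e-04, 2.400e-04, 1.600e-04]  ψ = [3, 3, 2, 3, 3]  (obs o_2=1)
t=3: δ = [9.600e-06, 7.200e-06, 1.024e-05, 1.440e-05, 9.600e-06]  ψ = [4, 3, 2, 3, 3]  (obs o_3=1)
t=4: δ = [2.880e-07, 4.320e-07, 4.096e-07, 1.440e-06, 2.880e-07]  ψ = [4, 3, 2, 0, 3]  (obs o_4=5)
t=5: δ = [4.320e-08, 1.296e-07, 3.277e-08, 4.320e-08, 5.760e-08]  ψ = [3, 3, 2, 3, 3]  (obs o_5=4)
backtrack: best end state = 1; path = [0, 3, 4, 0, 3, 1]

path = [0, 3, 4, 0, 3, 1]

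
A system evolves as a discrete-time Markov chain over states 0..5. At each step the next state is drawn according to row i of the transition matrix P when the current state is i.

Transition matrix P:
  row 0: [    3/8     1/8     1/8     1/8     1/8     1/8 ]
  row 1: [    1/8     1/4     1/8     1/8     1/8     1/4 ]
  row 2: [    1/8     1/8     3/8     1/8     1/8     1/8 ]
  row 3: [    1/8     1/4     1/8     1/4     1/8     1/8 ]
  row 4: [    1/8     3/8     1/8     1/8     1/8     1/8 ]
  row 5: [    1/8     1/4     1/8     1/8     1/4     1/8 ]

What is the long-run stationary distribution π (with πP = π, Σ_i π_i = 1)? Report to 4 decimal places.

Balance equations π_j = Σ_i π_i·P[i][j]:
  π_0 = 3/8·π_0 + 1/8·π_1 + 1/8·π_2 + 1/8·π_3 + 1/8·π_4 + 1/8·π_5
  π_1 = 1/8·π_0 + 1/4·π_1 + 1/8·π_2 + 1/4·π_3 + 3/8·π_4 + 1/4·π_5
  π_2 = 1/8·π_0 + 1/8·π_1 + 3/8·π_2 + 1/8·π_3 + 1/8·π_4 + 1/8·π_5
  π_3 = 1/8·π_0 + 1/8·π_1 + 1/8·π_2 + 1/4·π_3 + 1/8·π_4 + 1/8·π_5
  π_4 = 1/8·π_0 + 1/8·π_1 + 1/8·π_2 + 1/8·π_3 + 1/8·π_4 + 1/4·π_5
  normalize: π_0 + π_1 + π_2 + π_3 + π_4 + π_5 = 1
Solving the linear system gives exactly π = [1/6, 347/1533, 1/6, 1/7, 221/1533, 235/1533].

π = [0.1667, 0.2264, 0.1667, 0.1429, 0.1442, 0.1533]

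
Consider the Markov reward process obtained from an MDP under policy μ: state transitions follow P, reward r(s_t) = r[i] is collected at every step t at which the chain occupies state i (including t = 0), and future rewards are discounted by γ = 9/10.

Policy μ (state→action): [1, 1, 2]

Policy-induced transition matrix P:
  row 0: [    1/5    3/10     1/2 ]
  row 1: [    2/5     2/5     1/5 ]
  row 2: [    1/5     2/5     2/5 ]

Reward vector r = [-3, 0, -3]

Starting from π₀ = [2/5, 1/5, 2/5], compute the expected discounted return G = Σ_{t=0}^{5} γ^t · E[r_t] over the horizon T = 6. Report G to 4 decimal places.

G = -9.3627

t=0: π = [0.4000, 0.2000, 0.4000], E[r] = -2.4000, γ^t·E[r] = -2.400000, running G = -2.400000
t=1: π = [0.2400, 0.3600, 0.4000], E[r] = -1.9200, γ^t·E[r] = -1.728000, running G = -4.128000
t=2: π = [0.2720, 0.3760, 0.3520], E[r] = -1.8720, γ^t·E[r] = -1.516320, running G = -5.644320
t=3: π = [0.2752, 0.3728, 0.3520], E[r] = -1.8816, γ^t·E[r] = -1.371686, running G = -7.016006
t=4: π = [0.2746, 0.3725, 0.3530], E[r] = -1.8826, γ^t·E[r] = -1.235148, running G = -8.251154
t=5: π = [0.2745, 0.3725, 0.3530], E[r] = -1.8824, γ^t·E[r] = -1.111519, running G = -9.362673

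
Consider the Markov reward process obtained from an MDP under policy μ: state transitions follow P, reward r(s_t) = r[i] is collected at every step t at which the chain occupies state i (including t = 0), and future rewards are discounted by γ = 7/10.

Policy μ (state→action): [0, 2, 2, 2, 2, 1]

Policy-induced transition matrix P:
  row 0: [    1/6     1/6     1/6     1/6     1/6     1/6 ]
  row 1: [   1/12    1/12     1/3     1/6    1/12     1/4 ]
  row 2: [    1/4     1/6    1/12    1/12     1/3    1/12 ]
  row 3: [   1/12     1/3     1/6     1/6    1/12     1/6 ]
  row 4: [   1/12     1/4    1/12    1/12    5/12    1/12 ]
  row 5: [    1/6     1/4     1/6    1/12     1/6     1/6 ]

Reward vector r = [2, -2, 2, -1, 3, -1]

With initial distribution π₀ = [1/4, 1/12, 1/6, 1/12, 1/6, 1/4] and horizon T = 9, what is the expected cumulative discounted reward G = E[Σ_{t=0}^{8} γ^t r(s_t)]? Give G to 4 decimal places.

t=0: π = [0.2500, 0.0833, 0.1667, 0.0833, 0.1667, 0.2500], E[r] = 0.8333, γ^t·E[r] = 0.833333, running G = 0.833333
t=1: π = [0.1528, 0.2083, 0.1528, 0.1181, 0.2222, 0.1458], E[r] = 0.5972, γ^t·E[r] = 0.418056, running G = 1.251389
t=2: π = [0.1337, 0.1997, 0.1701, 0.1233, 0.2205, 0.1528], E[r] = 0.5938, γ^t·E[r] = 0.290938, running G = 1.542326
t=3: π = [0.1356, 0.2017, 0.1674, 0.1214, 0.2232, 0.1508], E[r] = 0.6001, γ^t·E[r] = 0.205840, running G = 1.748166
t=4: π = [0.1351, 0.2013, 0.1677, 0.1216, 0.2235, 0.1509], E[r] = 0.6010, γ^t·E[r] = 0.144302, running G = 1.892468
t=5: π = [0.1351, 0.2014, 0.1676, 0.1215, 0.2236, 0.1508], E[r] = 0.6012, γ^t·E[r] = 0.101041, running G = 1.993509
t=6: π = [0.1351, 0.2013, 0.1676, 0.1215, 0.2236, 0.1508], E[r] = 0.6012, γ^t·E[r] = 0.070732, running G = 2.064241
t=7: π = [0.1351, 0.2013, 0.1676, 0.1215, 0.2236, 0.1508], E[r] = 0.6012, γ^t·E[r] = 0.049513, running G = 2.113754
t=8: π = [0.1351, 0.2013, 0.1676, 0.1215, 0.2236, 0.1508], E[r] = 0.6012, γ^t·E[r] = 0.034659, running G = 2.148413

G = 2.1484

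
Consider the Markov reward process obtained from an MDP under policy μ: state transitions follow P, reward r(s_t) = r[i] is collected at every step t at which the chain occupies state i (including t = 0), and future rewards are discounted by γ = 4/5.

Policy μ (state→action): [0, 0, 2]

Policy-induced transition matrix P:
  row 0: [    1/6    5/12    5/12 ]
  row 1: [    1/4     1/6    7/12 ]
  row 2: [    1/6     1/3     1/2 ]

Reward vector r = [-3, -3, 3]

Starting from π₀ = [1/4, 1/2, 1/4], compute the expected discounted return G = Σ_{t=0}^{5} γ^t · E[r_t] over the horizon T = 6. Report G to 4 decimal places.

G = -1.3108

t=0: π = [0.2500, 0.5000, 0.2500], E[r] = -1.5000, γ^t·E[r] = -1.500000, running G = -1.500000
t=1: π = [0.2083, 0.2708, 0.5208], E[r] = 0.1250, γ^t·E[r] = 0.100000, running G = -1.400000
t=2: π = [0.1892, 0.3056, 0.5052], E[r] = 0.0313, γ^t·E[r] = 0.020000, running G = -1.380000
t=3: π = [0.1921, 0.2982, 0.5097], E[r] = 0.0582, γ^t·E[r] = 0.029778, running G = -1.350222
t=4: π = [0.1915, 0.2996, 0.5088], E[r] = 0.0530, γ^t·E[r] = 0.021719, running G = -1.328504
t=5: π = [0.1916, 0.2994, 0.5090], E[r] = 0.0541, γ^t·E[r] = 0.017717, running G = -1.310787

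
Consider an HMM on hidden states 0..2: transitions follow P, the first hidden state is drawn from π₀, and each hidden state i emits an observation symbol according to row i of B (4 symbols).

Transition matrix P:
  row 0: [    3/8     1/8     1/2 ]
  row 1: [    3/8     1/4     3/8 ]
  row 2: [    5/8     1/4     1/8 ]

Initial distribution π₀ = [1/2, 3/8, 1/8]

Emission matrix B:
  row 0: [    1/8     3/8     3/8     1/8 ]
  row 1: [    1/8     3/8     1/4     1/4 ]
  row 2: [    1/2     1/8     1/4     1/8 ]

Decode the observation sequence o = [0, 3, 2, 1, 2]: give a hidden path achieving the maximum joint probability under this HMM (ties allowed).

t=0: δ = [6.250e-02, 4.688e-02, 6.250e-02]  (obs o_0=0)
t=1: δ = [4.883e-03, 3.906e-03, 3.906e-03]  ψ = [2, 2, 0]  (obs o_1=3)
t=2: δ = [9.155e-04, 2.441e-04, 6.104e-04]  ψ = [2, 1, 0]  (obs o_2=2)
t=3: δ = [1.431e-04, 5.722e-05, 5.722e-05]  ψ = [2, 2, 0]  (obs o_3=1)
t=4: δ = [2.012e-05, 4.470e-06, 1.788e-05]  ψ = [0, 0, 0]  (obs o_4=2)
backtrack: best end state = 0; path = [2, 0, 2, 0, 0]

path = [2, 0, 2, 0, 0]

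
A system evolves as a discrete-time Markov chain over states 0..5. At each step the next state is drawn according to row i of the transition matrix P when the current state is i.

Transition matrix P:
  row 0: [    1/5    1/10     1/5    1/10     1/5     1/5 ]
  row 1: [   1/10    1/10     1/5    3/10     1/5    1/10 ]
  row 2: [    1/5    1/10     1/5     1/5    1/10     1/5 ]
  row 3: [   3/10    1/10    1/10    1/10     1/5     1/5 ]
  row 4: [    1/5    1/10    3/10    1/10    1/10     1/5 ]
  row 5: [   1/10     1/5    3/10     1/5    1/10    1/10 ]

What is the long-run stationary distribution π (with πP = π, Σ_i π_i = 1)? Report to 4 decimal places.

Balance equations π_j = Σ_i π_i·P[i][j]:
  π_0 = 1/5·π_0 + 1/10·π_1 + 1/5·π_2 + 3/10·π_3 + 1/5·π_4 + 1/10·π_5
  π_1 = 1/10·π_0 + 1/10·π_1 + 1/10·π_2 + 1/10·π_3 + 1/10·π_4 + 1/5·π_5
  π_2 = 1/5·π_0 + 1/5·π_1 + 1/5·π_2 + 1/10·π_3 + 3/10·π_4 + 3/10·π_5
  π_3 = 1/10·π_0 + 3/10·π_1 + 1/5·π_2 + 1/10·π_3 + 1/10·π_4 + 1/5·π_5
  π_4 = 1/5·π_0 + 1/5·π_1 + 1/10·π_2 + 1/5·π_3 + 1/10·π_4 + 1/10·π_5
  normalize: π_0 + π_1 + π_2 + π_3 + π_4 + π_5 = 1
Solving the linear system gives exactly π = [7772/41477, 13/111, 26824/124431, 20170/124431, 6083/41477, 19/111].

π = [0.1874, 0.1171, 0.2156, 0.1621, 0.1467, 0.1712]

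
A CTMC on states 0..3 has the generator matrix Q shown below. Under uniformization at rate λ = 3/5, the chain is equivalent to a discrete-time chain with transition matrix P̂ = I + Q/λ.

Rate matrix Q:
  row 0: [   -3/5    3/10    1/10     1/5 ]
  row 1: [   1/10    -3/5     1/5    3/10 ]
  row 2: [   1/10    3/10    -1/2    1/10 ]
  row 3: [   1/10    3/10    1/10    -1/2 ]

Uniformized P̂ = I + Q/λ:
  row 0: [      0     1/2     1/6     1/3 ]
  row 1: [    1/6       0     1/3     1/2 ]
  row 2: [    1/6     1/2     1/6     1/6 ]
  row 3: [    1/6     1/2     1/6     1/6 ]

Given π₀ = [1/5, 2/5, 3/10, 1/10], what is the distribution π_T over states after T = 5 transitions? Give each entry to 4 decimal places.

t=0: π = [0.2000, 0.4000, 0.3000, 0.1000]
t=1: π = [0.1333, 0.3000, 0.2333, 0.3333]
t=2: π = [0.1444, 0.3500, 0.2167, 0.2889]
t=3: π = [0.1426, 0.3250, 0.2250, 0.3074]
t=4: π = [0.1429, 0.3375, 0.2208, 0.2988]
t=5: π = [0.1428, 0.3313, 0.2229, 0.3030]

π = [0.1428, 0.3313, 0.2229, 0.3030]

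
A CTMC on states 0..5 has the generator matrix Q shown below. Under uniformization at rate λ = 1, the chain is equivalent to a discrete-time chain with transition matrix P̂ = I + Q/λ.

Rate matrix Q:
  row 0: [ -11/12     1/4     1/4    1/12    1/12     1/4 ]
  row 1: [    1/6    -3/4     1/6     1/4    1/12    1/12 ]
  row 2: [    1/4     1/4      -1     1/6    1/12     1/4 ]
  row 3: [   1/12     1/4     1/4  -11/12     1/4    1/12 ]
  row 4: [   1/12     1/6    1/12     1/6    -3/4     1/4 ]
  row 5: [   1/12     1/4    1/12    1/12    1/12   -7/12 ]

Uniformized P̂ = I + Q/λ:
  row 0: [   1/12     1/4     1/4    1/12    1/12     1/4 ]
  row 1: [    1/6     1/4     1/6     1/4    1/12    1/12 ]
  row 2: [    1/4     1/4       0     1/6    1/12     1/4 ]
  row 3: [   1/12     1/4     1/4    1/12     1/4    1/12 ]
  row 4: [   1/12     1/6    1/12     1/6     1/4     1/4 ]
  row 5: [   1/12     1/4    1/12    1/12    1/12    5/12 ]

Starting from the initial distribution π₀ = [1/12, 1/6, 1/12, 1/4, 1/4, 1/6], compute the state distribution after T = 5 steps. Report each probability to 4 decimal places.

t=0: π = [0.0833, 0.1667, 0.0833, 0.2500, 0.2500, 0.1667]
t=1: π = [0.1111, 0.2292, 0.1458, 0.1389, 0.1667, 0.2083]
t=2: π = [0.1267, 0.2361, 0.1319, 0.1476, 0.1343, 0.2234]
t=3: π = [0.1250, 0.2388, 0.1377, 0.1449, 0.1303, 0.2233]
t=4: π = [0.1262, 0.2391, 0.1367, 0.1455, 0.1292, 0.2233]
t=5: π = [0.1261, 0.2392, 0.1371, 0.1454, 0.1291, 0.2231]

π = [0.1261, 0.2392, 0.1371, 0.1454, 0.1291, 0.2231]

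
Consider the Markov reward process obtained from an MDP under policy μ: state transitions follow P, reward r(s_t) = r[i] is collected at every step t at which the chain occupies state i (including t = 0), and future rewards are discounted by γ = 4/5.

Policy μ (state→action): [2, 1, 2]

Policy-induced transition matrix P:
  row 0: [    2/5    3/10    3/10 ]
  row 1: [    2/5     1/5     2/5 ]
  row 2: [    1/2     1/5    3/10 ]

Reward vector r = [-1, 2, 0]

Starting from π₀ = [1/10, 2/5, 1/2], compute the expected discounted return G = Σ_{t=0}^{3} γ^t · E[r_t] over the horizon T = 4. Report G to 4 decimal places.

t=0: π = [0.1000, 0.4000, 0.5000], E[r] = 0.7000, γ^t·E[r] = 0.700000, running G = 0.700000
t=1: π = [0.4500, 0.2100, 0.3400], E[r] = -0.0300, γ^t·E[r] = -0.024000, running G = 0.676000
t=2: π = [0.4340, 0.2450, 0.3210], E[r] = 0.0560, γ^t·E[r] = 0.035840, running G = 0.711840
t=3: π = [0.4321, 0.2434, 0.3245], E[r] = 0.0547, γ^t·E[r] = 0.028006, running G = 0.739846

G = 0.7398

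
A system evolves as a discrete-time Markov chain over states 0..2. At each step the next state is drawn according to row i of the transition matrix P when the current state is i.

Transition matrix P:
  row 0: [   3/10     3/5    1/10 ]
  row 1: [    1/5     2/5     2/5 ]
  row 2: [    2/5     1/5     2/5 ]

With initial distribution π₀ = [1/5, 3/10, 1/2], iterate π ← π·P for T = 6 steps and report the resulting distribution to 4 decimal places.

π = [0.2917, 0.3958, 0.3125]

t=0: π = [0.2000, 0.3000, 0.5000]
t=1: π = [0.3200, 0.3400, 0.3400]
t=2: π = [0.3000, 0.3960, 0.3040]
t=3: π = [0.2908, 0.3992, 0.3100]
t=4: π = [0.2911, 0.3962, 0.3128]
t=5: π = [0.2917, 0.3957, 0.3127]
t=6: π = [0.2917, 0.3958, 0.3125]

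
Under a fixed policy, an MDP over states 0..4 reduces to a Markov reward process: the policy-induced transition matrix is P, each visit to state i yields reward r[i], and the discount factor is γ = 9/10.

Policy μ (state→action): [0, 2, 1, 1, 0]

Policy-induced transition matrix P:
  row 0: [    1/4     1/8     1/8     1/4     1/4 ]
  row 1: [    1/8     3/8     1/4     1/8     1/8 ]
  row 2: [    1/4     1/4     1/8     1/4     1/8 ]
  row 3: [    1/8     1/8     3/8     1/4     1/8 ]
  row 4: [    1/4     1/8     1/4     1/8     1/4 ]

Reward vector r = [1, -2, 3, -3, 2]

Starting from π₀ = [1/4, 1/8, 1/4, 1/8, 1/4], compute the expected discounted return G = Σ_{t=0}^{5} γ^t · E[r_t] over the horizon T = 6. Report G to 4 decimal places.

G = 1.6323

t=0: π = [0.2500, 0.1250, 0.2500, 0.1250, 0.2500], E[r] = 0.8750, γ^t·E[r] = 0.875000, running G = 0.875000
t=1: π = [0.2188, 0.1875, 0.2031, 0.2031, 0.1875], E[r] = 0.2188, γ^t·E[r] = 0.196875, running G = 1.071875
t=2: π = [0.2012, 0.1973, 0.2227, 0.2031, 0.1758], E[r] = 0.2168, γ^t·E[r] = 0.175605, running G = 1.247480
t=3: π = [0.2000, 0.2021, 0.2224, 0.2034, 0.1721], E[r] = 0.1970, γ^t·E[r] = 0.143629, running G = 1.391109
t=4: π = [0.1993, 0.2033, 0.2226, 0.2032, 0.1715], E[r] = 0.1939, γ^t·E[r] = 0.127203, running G = 1.518313
t=5: π = [0.1992, 0.2037, 0.2227, 0.2031, 0.1714], E[r] = 0.1931, γ^t·E[r] = 0.114028, running G = 1.632341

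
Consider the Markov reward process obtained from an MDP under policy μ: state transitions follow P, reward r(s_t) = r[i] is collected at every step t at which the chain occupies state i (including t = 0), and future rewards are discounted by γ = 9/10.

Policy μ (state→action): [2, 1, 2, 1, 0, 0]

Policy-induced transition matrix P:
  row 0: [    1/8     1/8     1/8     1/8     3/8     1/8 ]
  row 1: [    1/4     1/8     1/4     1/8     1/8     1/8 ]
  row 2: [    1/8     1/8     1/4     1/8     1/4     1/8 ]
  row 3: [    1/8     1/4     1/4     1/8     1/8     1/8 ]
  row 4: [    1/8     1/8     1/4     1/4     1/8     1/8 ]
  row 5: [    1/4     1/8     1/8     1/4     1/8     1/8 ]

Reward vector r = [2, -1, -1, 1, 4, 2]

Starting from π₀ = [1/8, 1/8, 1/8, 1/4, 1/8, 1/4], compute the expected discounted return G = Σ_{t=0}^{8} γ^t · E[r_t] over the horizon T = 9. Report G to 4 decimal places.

t=0: π = [0.1250, 0.1250, 0.1250, 0.2500, 0.1250, 0.2500], E[r] = 1.2500, γ^t·E[r] = 1.250000, running G = 1.250000
t=1: π = [0.1719, 0.1563, 0.2031, 0.1719, 0.1719, 0.1250], E[r] = 1.0938, γ^t·E[r] = 0.984375, running G = 2.234375
t=2: π = [0.1602, 0.1465, 0.2129, 0.1621, 0.1934, 0.1250], E[r] = 1.1465, γ^t·E[r] = 0.928652, running G = 3.163027
t=3: π = [0.1589, 0.1453, 0.2144, 0.1648, 0.1917, 0.1250], E[r] = 1.1396, γ^t·E[r] = 0.830804, running G = 3.993831
t=4: π = [0.1588, 0.1456, 0.2145, 0.1646, 0.1915, 0.1250], E[r] = 1.1382, γ^t·E[r] = 0.746742, running G = 4.740573
t=5: π = [0.1588, 0.1456, 0.2145, 0.1646, 0.1915, 0.1250], E[r] = 1.1382, γ^t·E[r] = 0.672068, running G = 5.412641
t=6: π = [0.1588, 0.1456, 0.2145, 0.1646, 0.1915, 0.1250], E[r] = 1.1382, γ^t·E[r] = 0.604888, running G = 6.017529
t=7: π = [0.1588, 0.1456, 0.2145, 0.1646, 0.1915, 0.1250], E[r] = 1.1382, γ^t·E[r] = 0.544396, running G = 6.561925
t=8: π = [0.1588, 0.1456, 0.2145, 0.1646, 0.1915, 0.1250], E[r] = 1.1382, γ^t·E[r] = 0.489957, running G = 7.051882

G = 7.0519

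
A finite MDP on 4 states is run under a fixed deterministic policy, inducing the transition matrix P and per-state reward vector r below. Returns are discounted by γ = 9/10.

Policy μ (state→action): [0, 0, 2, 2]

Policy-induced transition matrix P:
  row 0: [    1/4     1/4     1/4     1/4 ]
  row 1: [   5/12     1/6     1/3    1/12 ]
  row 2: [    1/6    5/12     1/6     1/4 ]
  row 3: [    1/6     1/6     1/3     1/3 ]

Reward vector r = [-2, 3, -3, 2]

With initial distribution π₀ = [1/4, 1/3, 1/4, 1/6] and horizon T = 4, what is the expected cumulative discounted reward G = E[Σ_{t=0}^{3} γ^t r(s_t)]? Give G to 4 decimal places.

t=0: π = [0.2500, 0.3333, 0.2500, 0.1667], E[r] = 0.0833, γ^t·E[r] = 0.083333, running G = 0.083333
t=1: π = [0.2708, 0.2500, 0.2708, 0.2083], E[r] = -0.1875, γ^t·E[r] = -0.168750, running G = -0.085417
t=2: π = [0.2517, 0.2569, 0.2656, 0.2257], E[r] = -0.0781, γ^t·E[r] = -0.063281, running G = -0.148698
t=3: π = [0.2519, 0.2541, 0.2681, 0.2260], E[r] = -0.0939, γ^t·E[r] = -0.068449, running G = -0.217147

G = -0.2171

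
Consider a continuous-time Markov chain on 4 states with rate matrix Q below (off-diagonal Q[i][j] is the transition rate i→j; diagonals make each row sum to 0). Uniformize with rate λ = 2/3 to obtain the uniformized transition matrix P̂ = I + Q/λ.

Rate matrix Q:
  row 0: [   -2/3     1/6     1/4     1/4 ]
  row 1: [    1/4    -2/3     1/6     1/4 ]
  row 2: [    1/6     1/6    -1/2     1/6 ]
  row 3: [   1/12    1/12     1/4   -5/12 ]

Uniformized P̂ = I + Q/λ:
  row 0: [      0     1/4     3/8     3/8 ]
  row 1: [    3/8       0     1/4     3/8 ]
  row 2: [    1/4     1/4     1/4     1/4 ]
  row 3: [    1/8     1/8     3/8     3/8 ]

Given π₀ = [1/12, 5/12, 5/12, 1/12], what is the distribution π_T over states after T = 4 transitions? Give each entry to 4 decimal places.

π = [0.1812, 0.1673, 0.3155, 0.3359]

t=0: π = [0.0833, 0.4167, 0.4167, 0.0833]
t=1: π = [0.2708, 0.1354, 0.2708, 0.3229]
t=2: π = [0.1589, 0.1758, 0.3242, 0.3411]
t=3: π = [0.1896, 0.1634, 0.3125, 0.3345]
t=4: π = [0.1812, 0.1673, 0.3155, 0.3359]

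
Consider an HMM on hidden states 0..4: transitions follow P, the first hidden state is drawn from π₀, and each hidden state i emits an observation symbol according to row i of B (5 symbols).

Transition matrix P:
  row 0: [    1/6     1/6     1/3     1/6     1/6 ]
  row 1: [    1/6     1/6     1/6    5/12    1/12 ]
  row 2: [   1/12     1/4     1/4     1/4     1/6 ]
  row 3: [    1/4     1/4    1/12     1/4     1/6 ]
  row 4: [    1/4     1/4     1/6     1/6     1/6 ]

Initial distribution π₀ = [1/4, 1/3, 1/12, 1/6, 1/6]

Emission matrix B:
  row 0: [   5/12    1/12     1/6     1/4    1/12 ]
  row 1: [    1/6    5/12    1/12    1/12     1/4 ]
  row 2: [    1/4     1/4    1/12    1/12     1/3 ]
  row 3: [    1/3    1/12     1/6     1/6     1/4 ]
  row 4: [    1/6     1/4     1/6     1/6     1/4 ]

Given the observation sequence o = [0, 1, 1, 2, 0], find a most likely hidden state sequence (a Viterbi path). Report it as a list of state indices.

t=0: δ = [1.042e-01, 5.556e-02, 2.083e-02, 5.556e-02, 2.778e-02]  (obs o_0=0)
t=1: δ = [1.447e-03, 7.234e-03, 8.681e-03, 1.929e-03, 4.340e-03]  ψ = [0, 0, 0, 1, 0]  (obs o_1=1)
t=2: δ = [1.005e-04, 9.042e-04, 5.425e-04, 2.512e-04, 3.617e-04]  ψ = [1, 2, 2, 1, 2]  (obs o_2=1)
t=3: δ = [2.512e-05, 1.256e-05, 1.256e-05, 6.279e-05, 1.507e-05]  ψ = [1, 1, 1, 1, 2]  (obs o_3=2)
t=4: δ = [6.541e-06, 2.616e-06, 2.093e-06, 5.233e-06, 1.744e-06]  ψ = [3, 3, 0, 3, 3]  (obs o_4=0)
backtrack: best end state = 0; path = [0, 2, 1, 3, 0]

path = [0, 2, 1, 3, 0]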